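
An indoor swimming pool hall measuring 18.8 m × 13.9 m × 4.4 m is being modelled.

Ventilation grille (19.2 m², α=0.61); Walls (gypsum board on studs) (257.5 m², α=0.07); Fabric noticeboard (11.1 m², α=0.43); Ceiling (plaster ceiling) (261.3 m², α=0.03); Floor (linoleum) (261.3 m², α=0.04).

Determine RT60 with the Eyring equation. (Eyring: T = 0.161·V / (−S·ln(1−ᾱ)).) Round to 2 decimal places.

3.39 s

Total surface area S = 19.2 + 257.5 + 11.1 + 261.3 + 261.3 = 810.4 m².
Σ(Sᵢαᵢ) = 19.2·0.61 + 257.5·0.07 + 11.1·0.43 + 261.3·0.03 + 261.3·0.04 = 52.801.
Mean coefficient ᾱ = A/S = 0.0652.
−S·ln(1−ᾱ) = −810.4 × ln(1 − 0.0652) = 54.639.
V = 18.8 × 13.9 × 4.4 = 1149.808 m³.
T = 0.161·V/[−S·ln(1−ᾱ)] = 0.161·1149.808/54.639 = 3.39 s.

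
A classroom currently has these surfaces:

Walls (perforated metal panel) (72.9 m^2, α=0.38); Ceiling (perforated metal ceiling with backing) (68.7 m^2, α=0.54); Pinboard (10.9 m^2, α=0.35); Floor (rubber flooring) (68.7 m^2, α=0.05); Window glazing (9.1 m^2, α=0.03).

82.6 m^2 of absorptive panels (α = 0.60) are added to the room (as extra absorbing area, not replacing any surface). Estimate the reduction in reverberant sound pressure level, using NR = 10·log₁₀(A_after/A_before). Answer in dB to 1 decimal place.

Total absorption A_before = 72.9×0.38 + 68.7×0.54 + 10.9×0.35 + 68.7×0.05 + 9.1×0.03
  = 27.702 + 37.098 + 3.815 + 3.435 + 0.273 = 72.323 m^2 sabins.
Treatment contributes 82.6·0.60 = 49.560 sabins.
A_after = 72.323 + 49.560 = 121.883 sabins.
NR = 10·log₁₀(121.883/72.323) = 2.3 dB.

2.3 dB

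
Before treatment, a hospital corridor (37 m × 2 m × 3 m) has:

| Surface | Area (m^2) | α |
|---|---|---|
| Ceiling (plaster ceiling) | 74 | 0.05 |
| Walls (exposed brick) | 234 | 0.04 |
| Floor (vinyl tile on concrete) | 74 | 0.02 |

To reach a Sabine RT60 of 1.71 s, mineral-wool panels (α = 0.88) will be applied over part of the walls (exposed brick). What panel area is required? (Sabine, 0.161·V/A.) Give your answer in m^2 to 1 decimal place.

Equivalent absorption area: A₁ = 74×0.05 + 234×0.04 + 74×0.02 = 14.540 m^2.
Required A₂ = 0.161·222/1.71 = 20.902 sabins.
ΔA needed = 20.902 − 14.540 = 6.362 sabins.
Net gain per m^2: Δα = 0.88 − 0.04 = 0.84.
Area = ΔA/Δα = 6.362/0.84 = 7.6 m^2.

7.6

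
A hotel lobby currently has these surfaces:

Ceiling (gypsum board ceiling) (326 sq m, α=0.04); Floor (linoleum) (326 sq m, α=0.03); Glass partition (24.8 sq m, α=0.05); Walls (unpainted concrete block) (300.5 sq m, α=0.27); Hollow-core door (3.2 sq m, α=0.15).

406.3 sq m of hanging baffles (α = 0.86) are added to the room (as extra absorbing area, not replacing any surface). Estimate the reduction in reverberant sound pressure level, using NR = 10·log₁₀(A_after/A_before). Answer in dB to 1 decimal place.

6.3 dB

Equivalent absorption area: A_before = 326×0.04 + 326×0.03 + 24.8×0.05 + 300.5×0.27 + 3.2×0.15 = 105.675 sq m.
Treatment contributes 406.3·0.86 = 349.418 sabins.
New total A_after = 455.093 sabins.
NR = 10·log₁₀(455.093/105.675) = 6.3 dB.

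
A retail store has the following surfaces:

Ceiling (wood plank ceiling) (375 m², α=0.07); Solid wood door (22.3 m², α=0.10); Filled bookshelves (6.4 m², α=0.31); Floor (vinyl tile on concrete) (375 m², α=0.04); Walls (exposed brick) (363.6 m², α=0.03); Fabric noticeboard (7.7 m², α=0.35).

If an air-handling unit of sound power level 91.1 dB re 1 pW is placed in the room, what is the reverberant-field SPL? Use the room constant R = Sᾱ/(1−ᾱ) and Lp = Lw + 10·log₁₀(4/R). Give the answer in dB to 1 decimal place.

A = 59.067 sabins; S = 1150.0 m².
ᾱ = 59.067/1150.0 = 0.0514; R = Sᾱ/(1−ᾱ) = 59.067/(1−0.0514) = 62.268 m².
Lp = Lw + 10 log₁₀(4/R) = 91.1 -11.92 = 79.2 dB.

79.2 dB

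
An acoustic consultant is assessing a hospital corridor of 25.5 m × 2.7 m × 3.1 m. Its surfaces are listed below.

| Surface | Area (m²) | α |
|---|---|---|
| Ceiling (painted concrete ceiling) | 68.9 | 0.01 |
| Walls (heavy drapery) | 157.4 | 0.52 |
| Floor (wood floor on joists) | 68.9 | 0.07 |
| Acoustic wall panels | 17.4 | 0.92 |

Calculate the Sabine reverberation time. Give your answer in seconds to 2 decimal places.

Total absorption A = 68.9×0.01 + 157.4×0.52 + 68.9×0.07 + 17.4×0.92
  = 0.689 + 81.848 + 4.823 + 16.008 = 103.368 m² sabins.
V = 25.5·2.7·3.1 = 213.435 m³.
T = 0.161 V/A = 0.161·213.435/103.368 = 0.33 s.

0.33 s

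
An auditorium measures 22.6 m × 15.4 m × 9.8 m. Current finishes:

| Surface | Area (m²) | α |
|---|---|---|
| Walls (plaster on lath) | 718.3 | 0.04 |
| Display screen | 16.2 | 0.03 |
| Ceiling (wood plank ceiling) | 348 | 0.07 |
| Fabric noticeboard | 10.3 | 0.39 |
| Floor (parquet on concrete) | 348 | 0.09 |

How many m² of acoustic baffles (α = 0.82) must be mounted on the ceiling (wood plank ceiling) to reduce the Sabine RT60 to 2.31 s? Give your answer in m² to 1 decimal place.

Summing Sᵢαᵢ: 28.732 + 0.486 + 24.360 + 4.017 + 31.320 → A₁ = 88.915 sabins.
Required A₂ = 0.161·3410.792/2.31 = 237.722 sabins.
Absorption to add: 237.722 − 88.915 = 148.807 sabins.
Each m² of panel replacing the ceiling (wood plank ceiling) adds (0.82 − 0.07) = 0.75 sabins.
Panel area = 148.807 / 0.75 = 198.4 m².

198.4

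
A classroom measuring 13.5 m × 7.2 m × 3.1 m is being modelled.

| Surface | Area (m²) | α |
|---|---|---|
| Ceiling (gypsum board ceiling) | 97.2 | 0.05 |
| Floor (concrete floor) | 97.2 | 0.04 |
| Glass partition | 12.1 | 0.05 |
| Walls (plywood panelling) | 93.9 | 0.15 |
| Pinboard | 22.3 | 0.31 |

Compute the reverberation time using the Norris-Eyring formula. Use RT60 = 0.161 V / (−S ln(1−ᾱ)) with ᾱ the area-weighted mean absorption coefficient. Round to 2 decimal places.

1.52 seconds

S = Σ Sᵢ = 322.7 m².
Σ(Sᵢαᵢ) = 97.2×0.05 + 97.2×0.04 + 12.1×0.05 + 93.9×0.15 + 22.3×0.31 = 30.351.
ᾱ = 30.351 / 322.7 = 0.0941.
Eyring denominator: −S ln(1−ᾱ) = 31.891.
V = 13.5 × 7.2 × 3.1 = 301.32 m³.
RT60 = 0.161 × 301.32 / 31.891 = 1.52 s.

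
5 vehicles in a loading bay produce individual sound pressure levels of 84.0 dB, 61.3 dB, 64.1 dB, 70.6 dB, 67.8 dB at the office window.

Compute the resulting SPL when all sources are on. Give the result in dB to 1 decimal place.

84.4 dB

Converting to relative power and adding: 10^(84.0/10) + 10^(61.3/10) + 10^(64.1/10) + 10^(70.6/10) + 10^(67.8/10) = 2.726e+08.
Combined level = 10 log₁₀(2.726e+08) = 84.4 dB.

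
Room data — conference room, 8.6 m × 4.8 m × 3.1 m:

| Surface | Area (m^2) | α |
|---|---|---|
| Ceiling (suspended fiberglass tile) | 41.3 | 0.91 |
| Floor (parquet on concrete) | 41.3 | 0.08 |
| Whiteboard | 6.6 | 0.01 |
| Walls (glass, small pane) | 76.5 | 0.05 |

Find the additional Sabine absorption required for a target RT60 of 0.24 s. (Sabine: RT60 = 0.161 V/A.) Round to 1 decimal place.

41.1 sabins

Summing Sᵢαᵢ: 37.583 + 3.304 + 0.066 + 3.825 → A₁ = 44.778 sabins.
V = 127.968 m³. Required absorption A₂ = 0.161 × 127.968 / 0.24 = 85.845 sabins.
ΔA = A₂ − A₁ = 85.845 − 44.778 = 41.1 sabins.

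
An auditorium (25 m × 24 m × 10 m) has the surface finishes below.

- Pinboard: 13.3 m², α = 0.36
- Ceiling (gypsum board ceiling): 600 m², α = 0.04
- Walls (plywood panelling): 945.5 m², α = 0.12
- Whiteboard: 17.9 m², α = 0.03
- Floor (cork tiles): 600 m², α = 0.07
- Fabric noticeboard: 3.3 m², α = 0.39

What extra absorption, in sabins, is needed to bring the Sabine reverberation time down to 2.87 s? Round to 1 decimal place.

150.5 sabins

A₁ = Σ Sᵢαᵢ = 13.3·0.36 + 600·0.04 + 945.5·0.12 + 17.9·0.03 + 600·0.07 + 3.3·0.39 = 186.072 sabins.
For T = 2.87 s, need A₂ = 0.161·V/T = 0.161·6000/2.87 = 336.585 sabins.
Additional absorption ΔA = 336.585 − 186.072 = 150.5 sabins.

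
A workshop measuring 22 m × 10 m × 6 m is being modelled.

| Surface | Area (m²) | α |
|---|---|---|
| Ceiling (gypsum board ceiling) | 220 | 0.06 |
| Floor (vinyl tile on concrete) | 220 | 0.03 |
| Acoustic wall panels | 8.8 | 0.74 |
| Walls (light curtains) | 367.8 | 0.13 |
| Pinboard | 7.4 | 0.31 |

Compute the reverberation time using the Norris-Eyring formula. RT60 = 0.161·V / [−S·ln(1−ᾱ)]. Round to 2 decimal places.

Total surface area S = 220 + 220 + 8.8 + 367.8 + 7.4 = 824.0 m².
Absorption A = 220×0.06 + 220×0.03 + 8.8×0.74 + 367.8×0.13 + 7.4×0.31 = 76.420 sabins.
ᾱ = 76.420 / 824.0 = 0.0927.
Eyring denominator: −S ln(1−ᾱ) = 80.160.
V = 22 × 10 × 6 = 1320 m³.
RT60 = 0.161 × 1320 / 80.160 = 2.65 s.

2.65 s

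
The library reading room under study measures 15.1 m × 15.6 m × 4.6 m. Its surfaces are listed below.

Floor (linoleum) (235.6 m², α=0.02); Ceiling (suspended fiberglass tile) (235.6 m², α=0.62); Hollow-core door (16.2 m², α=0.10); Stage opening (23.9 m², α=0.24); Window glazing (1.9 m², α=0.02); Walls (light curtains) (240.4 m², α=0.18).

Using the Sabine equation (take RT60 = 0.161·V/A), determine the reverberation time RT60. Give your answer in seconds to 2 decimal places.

0.87 sec

Equivalent absorption area: A = 235.6*0.02 + 235.6*0.62 + 16.2*0.10 + 23.9*0.24 + 1.9*0.02 + 240.4*0.18 = 201.450 m².
Room volume: 1083.576 m³.
RT60 = 0.161 · V / A = 0.161 × 1083.576 / 201.450 = 0.87 s.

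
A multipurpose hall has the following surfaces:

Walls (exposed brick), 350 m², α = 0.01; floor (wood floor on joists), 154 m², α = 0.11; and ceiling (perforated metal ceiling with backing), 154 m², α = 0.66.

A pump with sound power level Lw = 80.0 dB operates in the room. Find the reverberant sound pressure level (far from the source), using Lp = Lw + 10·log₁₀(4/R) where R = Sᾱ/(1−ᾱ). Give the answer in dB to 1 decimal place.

64.3 dB

Σ(Sᵢαᵢ) = 350·0.01 + 154·0.11 + 154·0.66 = 122.080; total area S = 658.0 m².
ᾱ = 0.1855, so room constant R = A/(1−ᾱ) = 149.883 m².
Lp = 80.0 + 10·log₁₀(4/149.883) = 80.0 + (-15.74) = 64.3 dB.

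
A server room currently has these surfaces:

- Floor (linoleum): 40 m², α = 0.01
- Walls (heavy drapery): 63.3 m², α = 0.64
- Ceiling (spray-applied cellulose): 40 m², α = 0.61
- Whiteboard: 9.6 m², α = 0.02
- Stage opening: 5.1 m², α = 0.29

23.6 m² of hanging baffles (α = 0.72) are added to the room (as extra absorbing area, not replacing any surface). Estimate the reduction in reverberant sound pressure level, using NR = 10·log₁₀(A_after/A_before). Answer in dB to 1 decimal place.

A_before = Σ Sᵢαᵢ = 40·0.01 + 63.3·0.64 + 40·0.61 + 9.6·0.02 + 5.1·0.29 = 66.983 sabins.
Treatment contributes 23.6·0.72 = 16.992 sabins.
New total A_after = 83.975 sabins.
NR = 10·log₁₀(83.975/66.983) = 1.0 dB.

1.0 dB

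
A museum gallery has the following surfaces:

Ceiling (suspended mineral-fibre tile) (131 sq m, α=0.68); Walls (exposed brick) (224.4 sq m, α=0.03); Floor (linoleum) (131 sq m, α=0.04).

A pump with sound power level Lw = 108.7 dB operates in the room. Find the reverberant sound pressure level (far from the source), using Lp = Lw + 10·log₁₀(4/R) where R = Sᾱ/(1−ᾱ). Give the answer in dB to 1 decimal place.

Σ(Sᵢαᵢ) = 131×0.68 + 224.4×0.03 + 131×0.04 = 101.052; total area S = 486.4 sq m.
ᾱ = 0.2078, so room constant R = A/(1−ᾱ) = 127.559 sq m.
Lp = 108.7 + 10·log₁₀(4/127.559) = 108.7 + (-15.04) = 93.7 dB.

93.7 dB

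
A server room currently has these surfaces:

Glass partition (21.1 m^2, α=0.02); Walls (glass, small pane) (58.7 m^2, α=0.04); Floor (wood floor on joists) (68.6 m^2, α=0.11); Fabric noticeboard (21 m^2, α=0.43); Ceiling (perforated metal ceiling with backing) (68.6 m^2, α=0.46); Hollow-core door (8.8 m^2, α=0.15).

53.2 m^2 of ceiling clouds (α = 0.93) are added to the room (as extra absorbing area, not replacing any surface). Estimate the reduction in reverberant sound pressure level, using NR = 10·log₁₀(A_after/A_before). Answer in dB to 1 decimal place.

Summing Sᵢαᵢ: 0.422 + 2.348 + 7.546 + 9.030 + 31.556 + 1.320 → A_before = 52.222 sabins.
Treatment contributes 53.2·0.93 = 49.476 sabins.
New total A_after = 101.698 sabins.
NR = 10·log₁₀(101.698/52.222) = 2.9 dB.

2.9 dB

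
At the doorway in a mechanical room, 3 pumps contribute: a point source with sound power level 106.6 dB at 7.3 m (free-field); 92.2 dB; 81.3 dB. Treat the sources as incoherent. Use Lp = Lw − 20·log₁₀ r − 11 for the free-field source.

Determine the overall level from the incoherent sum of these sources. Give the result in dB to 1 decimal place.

Source at 7.3 m: Lp = 106.6 − 20·log₁₀(7.3) − 11 = 78.3 dB.
Converting to relative power and adding: 10^(78.3/10) + 10^(92.2/10) + 10^(81.3/10) = 1.862e+09.
L_total = 10·log₁₀(1.862e+09) = 92.7 dB.

92.7 dB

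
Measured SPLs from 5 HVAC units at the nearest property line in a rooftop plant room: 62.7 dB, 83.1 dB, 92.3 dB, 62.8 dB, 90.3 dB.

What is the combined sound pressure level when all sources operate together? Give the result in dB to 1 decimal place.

Converting to relative power and adding: 10^(62.7/10) + 10^(83.1/10) + 10^(92.3/10) + 10^(62.8/10) + 10^(90.3/10) = 2.978e+09.
Back to dB: 10·log₁₀ Σ = 94.7 dB.

94.7 dB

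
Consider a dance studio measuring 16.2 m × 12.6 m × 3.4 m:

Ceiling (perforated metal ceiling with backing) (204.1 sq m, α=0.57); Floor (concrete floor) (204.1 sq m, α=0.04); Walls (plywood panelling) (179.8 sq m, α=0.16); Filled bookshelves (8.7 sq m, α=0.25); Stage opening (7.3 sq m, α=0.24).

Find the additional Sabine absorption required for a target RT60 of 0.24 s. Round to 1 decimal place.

308.4 sabins

Total absorption A₁ = 204.1×0.57 + 204.1×0.04 + 179.8×0.16 + 8.7×0.25 + 7.3×0.24
  = 116.337 + 8.164 + 28.768 + 2.175 + 1.752 = 157.196 sq m sabins.
Target A₂ = 0.161·694.008/0.24 = 465.564 sabins (V = 694.008 m³).
ΔA = A₂ − A₁ = 465.564 − 157.196 = 308.4 sabins.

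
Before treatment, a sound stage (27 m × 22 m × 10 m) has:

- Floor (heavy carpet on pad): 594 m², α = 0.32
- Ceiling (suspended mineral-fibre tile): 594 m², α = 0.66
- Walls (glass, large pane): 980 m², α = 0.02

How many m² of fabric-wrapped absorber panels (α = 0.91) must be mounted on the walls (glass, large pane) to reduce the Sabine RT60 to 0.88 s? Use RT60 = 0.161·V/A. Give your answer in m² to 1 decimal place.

Total absorption A₁ = 594×0.32 + 594×0.66 + 980×0.02
  = 190.080 + 392.040 + 19.600 = 601.720 m² sabins.
Required A₂ = 0.161·5940/0.88 = 1086.750 sabins.
Absorption to add: 1086.750 − 601.720 = 485.030 sabins.
Net gain per m²: Δα = 0.91 − 0.02 = 0.89.
Area = ΔA/Δα = 485.030/0.89 = 545.0 m².

545.0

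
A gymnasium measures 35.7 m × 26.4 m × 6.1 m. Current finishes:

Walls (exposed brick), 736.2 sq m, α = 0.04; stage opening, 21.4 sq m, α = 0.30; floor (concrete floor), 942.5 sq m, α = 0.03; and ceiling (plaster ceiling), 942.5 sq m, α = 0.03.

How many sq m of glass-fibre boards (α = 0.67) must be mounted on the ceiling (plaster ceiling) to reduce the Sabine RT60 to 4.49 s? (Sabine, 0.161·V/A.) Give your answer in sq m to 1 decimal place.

Summing Sᵢαᵢ: 29.448 + 6.420 + 28.275 + 28.275 → A₁ = 92.418 sabins.
Required A₂ = 0.161·5749.128/4.49 = 206.149 sabins.
ΔA needed = 206.149 − 92.418 = 113.731 sabins.
Net gain per sq m: Δα = 0.67 − 0.03 = 0.64.
Panel area = 113.731 / 0.64 = 177.7 sq m.

177.7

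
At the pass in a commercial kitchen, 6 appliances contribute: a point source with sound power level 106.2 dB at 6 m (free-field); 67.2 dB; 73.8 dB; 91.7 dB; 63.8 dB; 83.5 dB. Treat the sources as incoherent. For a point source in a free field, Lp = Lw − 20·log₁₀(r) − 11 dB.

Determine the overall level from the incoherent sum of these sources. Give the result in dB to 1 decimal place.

Source at 6 m: Lp = 106.2 − 20·log₁₀(6) − 11 = 79.6 dB.
Σ 10^(Lᵢ/10) = 1.826e+09.
L_total = 10·log₁₀(1.826e+09) = 92.6 dB.

92.6 dB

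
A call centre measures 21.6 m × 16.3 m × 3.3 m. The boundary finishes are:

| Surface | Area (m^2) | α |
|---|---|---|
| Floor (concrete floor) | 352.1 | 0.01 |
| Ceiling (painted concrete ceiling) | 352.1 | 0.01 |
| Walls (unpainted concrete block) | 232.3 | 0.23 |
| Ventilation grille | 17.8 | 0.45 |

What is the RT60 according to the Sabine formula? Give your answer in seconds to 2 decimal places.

Total absorption A = 352.1*0.01 + 352.1*0.01 + 232.3*0.23 + 17.8*0.45
  = 3.521 + 3.521 + 53.429 + 8.010 = 68.481 m^2 sabins.
V = 21.6·16.3·3.3 = 1161.864 m³.
Sabine: RT60 = 0.161 × 1161.864 / 68.481 = 2.73 s.

2.73 s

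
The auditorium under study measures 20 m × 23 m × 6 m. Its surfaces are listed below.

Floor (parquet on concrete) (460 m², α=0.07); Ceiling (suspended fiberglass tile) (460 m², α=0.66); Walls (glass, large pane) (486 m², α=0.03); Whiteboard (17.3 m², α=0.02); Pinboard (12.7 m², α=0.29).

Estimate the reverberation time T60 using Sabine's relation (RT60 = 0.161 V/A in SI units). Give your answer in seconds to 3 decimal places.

A = Σ Sᵢαᵢ = 460·0.07 + 460·0.66 + 486·0.03 + 17.3·0.02 + 12.7·0.29 = 354.409 sabins.
Volume V = 20 × 23 × 6 = 2760 m³.
Sabine: RT60 = 0.161 × 2760 / 354.409 = 1.254 s.

1.254 seconds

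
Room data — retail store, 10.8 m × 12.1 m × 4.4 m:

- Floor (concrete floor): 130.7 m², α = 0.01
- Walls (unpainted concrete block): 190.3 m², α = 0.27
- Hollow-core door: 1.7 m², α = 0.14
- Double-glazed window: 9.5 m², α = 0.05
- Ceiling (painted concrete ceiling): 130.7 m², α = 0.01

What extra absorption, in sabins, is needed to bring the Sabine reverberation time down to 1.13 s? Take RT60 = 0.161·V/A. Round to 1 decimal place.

27.2 sabins

Equivalent absorption area: A₁ = 130.7*0.01 + 190.3*0.27 + 1.7*0.14 + 9.5*0.05 + 130.7*0.01 = 54.708 m².
For T = 1.13 s, need A₂ = 0.161·V/T = 0.161·574.992/1.13 = 81.924 sabins.
ΔA = A₂ − A₁ = 81.924 − 54.708 = 27.2 sabins.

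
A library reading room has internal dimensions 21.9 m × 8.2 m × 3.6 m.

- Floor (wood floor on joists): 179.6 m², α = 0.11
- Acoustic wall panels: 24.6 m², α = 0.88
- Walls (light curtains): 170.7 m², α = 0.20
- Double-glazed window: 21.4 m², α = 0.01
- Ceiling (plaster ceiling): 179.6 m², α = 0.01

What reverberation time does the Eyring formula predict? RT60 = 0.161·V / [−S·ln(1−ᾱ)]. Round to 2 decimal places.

1.25 sec

S = Σ Sᵢ = 575.9 m².
Σ(Sᵢαᵢ) = 179.6×0.11 + 24.6×0.88 + 170.7×0.20 + 21.4×0.01 + 179.6×0.01 = 77.554.
Mean coefficient ᾱ = A/S = 0.1347.
−S·ln(1−ᾱ) = −575.9 × ln(1 − 0.1347) = 83.321.
V = 21.9 × 8.2 × 3.6 = 646.488 m³.
RT60 = 0.161 × 646.488 / 83.321 = 1.25 s.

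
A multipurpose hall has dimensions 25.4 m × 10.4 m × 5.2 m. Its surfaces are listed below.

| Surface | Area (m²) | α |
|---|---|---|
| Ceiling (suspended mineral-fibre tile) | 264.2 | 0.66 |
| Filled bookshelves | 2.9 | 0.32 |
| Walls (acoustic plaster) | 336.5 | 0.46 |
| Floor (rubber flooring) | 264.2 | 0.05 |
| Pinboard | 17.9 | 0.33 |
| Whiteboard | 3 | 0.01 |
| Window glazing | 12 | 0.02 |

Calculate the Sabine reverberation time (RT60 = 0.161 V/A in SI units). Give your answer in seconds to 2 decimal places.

0.63 seconds

Total absorption A = 264.2*0.66 + 2.9*0.32 + 336.5*0.46 + 264.2*0.05 + 17.9*0.33 + 3*0.01 + 12*0.02
  = 174.372 + 0.928 + 154.790 + 13.210 + 5.907 + 0.030 + 0.240 = 349.477 m² sabins.
V = 25.4·10.4·5.2 = 1373.632 m³.
T = 0.161 V/A = 0.161·1373.632/349.477 = 0.63 s.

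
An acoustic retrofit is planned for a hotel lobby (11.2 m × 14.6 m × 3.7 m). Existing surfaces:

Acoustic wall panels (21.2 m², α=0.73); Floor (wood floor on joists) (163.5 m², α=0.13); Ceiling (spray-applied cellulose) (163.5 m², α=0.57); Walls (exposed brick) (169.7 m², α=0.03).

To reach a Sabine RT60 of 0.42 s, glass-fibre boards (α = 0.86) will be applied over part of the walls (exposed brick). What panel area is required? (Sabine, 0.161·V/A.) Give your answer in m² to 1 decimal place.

116.8

Equivalent absorption area: A₁ = 21.2·0.73 + 163.5·0.13 + 163.5·0.57 + 169.7·0.03 = 135.017 m².
V = 605.024 m³. Target absorption A₂ = 0.161 × 605.024 / 0.42 = 231.926 sabins.
Absorption to add: 231.926 − 135.017 = 96.909 sabins.
Net gain per m²: Δα = 0.86 − 0.03 = 0.83.
Panel area = 96.909 / 0.83 = 116.8 m².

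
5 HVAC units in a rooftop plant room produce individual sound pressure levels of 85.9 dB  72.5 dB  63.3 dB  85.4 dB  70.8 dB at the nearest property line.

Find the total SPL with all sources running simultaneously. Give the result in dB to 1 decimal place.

Converting to relative power and adding: 10^(85.9/10) + 10^(72.5/10) + 10^(63.3/10) + 10^(85.4/10) + 10^(70.8/10) = 7.677e+08.
Back to dB: 10·log₁₀ Σ = 88.9 dB.

88.9 dB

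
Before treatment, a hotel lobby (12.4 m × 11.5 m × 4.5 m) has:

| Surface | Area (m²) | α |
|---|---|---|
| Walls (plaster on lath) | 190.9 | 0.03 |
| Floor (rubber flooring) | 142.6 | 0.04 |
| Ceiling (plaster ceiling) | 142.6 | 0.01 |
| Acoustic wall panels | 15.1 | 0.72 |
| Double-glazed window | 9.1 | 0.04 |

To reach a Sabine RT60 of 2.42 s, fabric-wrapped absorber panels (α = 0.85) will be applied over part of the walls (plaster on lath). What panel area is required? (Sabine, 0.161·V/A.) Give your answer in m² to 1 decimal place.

22.7

Total absorption A₁ = 190.9*0.03 + 142.6*0.04 + 142.6*0.01 + 15.1*0.72 + 9.1*0.04
  = 5.727 + 5.704 + 1.426 + 10.872 + 0.364 = 24.093 m² sabins.
V = 641.7 m³. Target absorption A₂ = 0.161 × 641.7 / 2.42 = 42.692 sabins.
Absorption to add: 42.692 − 24.093 = 18.599 sabins.
Each m² of panel replacing the walls (plaster on lath) adds (0.85 − 0.03) = 0.82 sabins.
Panel area = 18.599 / 0.82 = 22.7 m².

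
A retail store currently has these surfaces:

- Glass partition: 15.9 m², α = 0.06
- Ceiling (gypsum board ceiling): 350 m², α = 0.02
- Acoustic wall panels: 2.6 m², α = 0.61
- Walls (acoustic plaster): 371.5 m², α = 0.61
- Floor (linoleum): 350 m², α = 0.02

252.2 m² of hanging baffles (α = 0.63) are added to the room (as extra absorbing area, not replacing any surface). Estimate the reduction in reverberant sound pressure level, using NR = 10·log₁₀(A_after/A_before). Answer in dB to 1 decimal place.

Summing Sᵢαᵢ: 0.954 + 7.000 + 1.586 + 226.615 + 7.000 → A_before = 243.155 sabins.
Added absorption = 252.2 × 0.63 = 158.886 sabins.
A_after = 243.155 + 158.886 = 402.041 sabins.
NR = 10·log₁₀(402.041/243.155) = 2.2 dB.

2.2 dB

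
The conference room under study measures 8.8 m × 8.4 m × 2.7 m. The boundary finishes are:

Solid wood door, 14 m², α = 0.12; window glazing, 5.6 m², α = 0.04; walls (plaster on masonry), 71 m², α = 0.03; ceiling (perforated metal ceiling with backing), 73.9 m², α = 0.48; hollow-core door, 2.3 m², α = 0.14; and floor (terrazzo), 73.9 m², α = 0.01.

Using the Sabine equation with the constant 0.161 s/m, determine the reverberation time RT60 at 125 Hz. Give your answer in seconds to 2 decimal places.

Summing Sᵢαᵢ: 1.680 + 0.224 + 2.130 + 35.472 + 0.322 + 0.739 → A = 40.567 sabins.
V = 8.8·8.4·2.7 = 199.584 m³.
Sabine: RT60 = 0.161 × 199.584 / 40.567 = 0.79 s.

0.79 sec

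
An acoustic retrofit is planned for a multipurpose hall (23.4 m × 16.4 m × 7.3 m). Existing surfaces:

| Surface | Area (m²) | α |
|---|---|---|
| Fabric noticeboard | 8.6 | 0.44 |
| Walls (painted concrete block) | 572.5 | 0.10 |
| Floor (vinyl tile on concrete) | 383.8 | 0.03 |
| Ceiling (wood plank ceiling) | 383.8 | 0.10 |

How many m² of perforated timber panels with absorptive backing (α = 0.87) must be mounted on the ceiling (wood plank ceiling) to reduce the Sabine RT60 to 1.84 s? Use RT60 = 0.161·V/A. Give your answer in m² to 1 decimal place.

174.3

A₁ = Σ Sᵢαᵢ = 8.6·0.44 + 572.5·0.10 + 383.8·0.03 + 383.8·0.10 = 110.928 sabins.
Required A₂ = 0.161·2801.448/1.84 = 245.127 sabins.
ΔA needed = 245.127 − 110.928 = 134.199 sabins.
Net gain per m²: Δα = 0.87 − 0.10 = 0.77.
Area = ΔA/Δα = 134.199/0.77 = 174.3 m².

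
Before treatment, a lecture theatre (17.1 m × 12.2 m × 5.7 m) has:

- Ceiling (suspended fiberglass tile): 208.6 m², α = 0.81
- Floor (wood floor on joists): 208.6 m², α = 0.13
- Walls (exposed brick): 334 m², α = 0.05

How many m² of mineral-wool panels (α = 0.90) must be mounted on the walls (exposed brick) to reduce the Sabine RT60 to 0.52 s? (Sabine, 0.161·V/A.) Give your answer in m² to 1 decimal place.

182.8

Equivalent absorption area: A₁ = 208.6×0.81 + 208.6×0.13 + 334×0.05 = 212.784 m².
V = 1189.134 m³. Target absorption A₂ = 0.161 × 1189.134 / 0.52 = 368.174 sabins.
ΔA needed = 368.174 − 212.784 = 155.390 sabins.
Net gain per m²: Δα = 0.90 − 0.05 = 0.85.
Panel area = 155.390 / 0.85 = 182.8 m².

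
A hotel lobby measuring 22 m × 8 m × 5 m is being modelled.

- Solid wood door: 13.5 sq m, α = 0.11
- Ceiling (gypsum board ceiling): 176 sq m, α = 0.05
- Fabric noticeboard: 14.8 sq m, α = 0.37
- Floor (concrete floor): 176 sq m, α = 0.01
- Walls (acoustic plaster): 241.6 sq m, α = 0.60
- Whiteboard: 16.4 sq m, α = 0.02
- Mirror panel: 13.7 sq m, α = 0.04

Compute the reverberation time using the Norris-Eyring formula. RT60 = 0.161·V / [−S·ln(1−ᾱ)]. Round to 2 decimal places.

Total surface area S = 13.5 + 176 + 14.8 + 176 + 241.6 + 16.4 + 13.7 = 652.0 sq m.
Σ(Sᵢαᵢ) = 13.5×0.11 + 176×0.05 + 14.8×0.37 + 176×0.01 + 241.6×0.60 + 16.4×0.02 + 13.7×0.04 = 163.357.
Mean coefficient ᾱ = A/S = 0.2505.
Eyring denominator: −S ln(1−ᾱ) = 188.004.
V = 22 × 8 × 5 = 880 m³.
T = 0.161·V/[−S·ln(1−ᾱ)] = 0.161·880/188.004 = 0.75 s.

0.75 s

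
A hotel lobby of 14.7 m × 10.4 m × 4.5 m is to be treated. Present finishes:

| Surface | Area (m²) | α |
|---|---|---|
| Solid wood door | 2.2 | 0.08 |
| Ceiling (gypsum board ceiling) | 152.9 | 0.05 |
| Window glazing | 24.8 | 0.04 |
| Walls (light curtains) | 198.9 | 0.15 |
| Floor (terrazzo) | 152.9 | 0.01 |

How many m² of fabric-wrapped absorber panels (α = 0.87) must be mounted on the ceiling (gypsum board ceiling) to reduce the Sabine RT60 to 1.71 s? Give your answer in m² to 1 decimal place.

30.0

A₁ = Σ Sᵢαᵢ = 2.2×0.08 + 152.9×0.05 + 24.8×0.04 + 198.9×0.15 + 152.9×0.01 = 40.177 sabins.
V = 687.96 m³. Target absorption A₂ = 0.161 × 687.96 / 1.71 = 64.773 sabins.
Absorption to add: 64.773 − 40.177 = 24.596 sabins.
Net gain per m²: Δα = 0.87 − 0.05 = 0.82.
Panel area = 24.596 / 0.82 = 30.0 m².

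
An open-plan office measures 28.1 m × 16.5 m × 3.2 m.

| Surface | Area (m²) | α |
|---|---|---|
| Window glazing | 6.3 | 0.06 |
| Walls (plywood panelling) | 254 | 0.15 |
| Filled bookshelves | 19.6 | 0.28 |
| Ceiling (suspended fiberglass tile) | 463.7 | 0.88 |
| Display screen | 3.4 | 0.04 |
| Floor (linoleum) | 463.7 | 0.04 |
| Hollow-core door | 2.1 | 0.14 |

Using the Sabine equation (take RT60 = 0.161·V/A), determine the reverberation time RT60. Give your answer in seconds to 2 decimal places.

0.51 seconds

Equivalent absorption area: A = 6.3×0.06 + 254×0.15 + 19.6×0.28 + 463.7×0.88 + 3.4×0.04 + 463.7×0.04 + 2.1×0.14 = 471.000 m².
V = 28.1·16.5·3.2 = 1483.68 m³.
T = 0.161 V/A = 0.161·1483.68/471.000 = 0.51 s.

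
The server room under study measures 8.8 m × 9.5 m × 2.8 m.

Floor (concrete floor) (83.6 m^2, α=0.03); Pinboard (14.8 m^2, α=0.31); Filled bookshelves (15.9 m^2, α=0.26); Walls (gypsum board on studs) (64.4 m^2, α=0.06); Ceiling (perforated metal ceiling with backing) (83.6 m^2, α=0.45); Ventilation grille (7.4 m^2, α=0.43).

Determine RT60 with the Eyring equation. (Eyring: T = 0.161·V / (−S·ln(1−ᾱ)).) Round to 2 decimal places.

Total surface area S = 83.6 + 14.8 + 15.9 + 64.4 + 83.6 + 7.4 = 269.7 m^2.
Absorption A = 83.6·0.03 + 14.8·0.31 + 15.9·0.26 + 64.4·0.06 + 83.6·0.45 + 7.4·0.43 = 55.896 sabins.
Mean coefficient ᾱ = A/S = 0.2073.
Eyring denominator: −S ln(1−ᾱ) = 62.654.
V = 8.8 × 9.5 × 2.8 = 234.08 m³.
T = 0.161·V/[−S·ln(1−ᾱ)] = 0.161·234.08/62.654 = 0.60 s.

0.60 sec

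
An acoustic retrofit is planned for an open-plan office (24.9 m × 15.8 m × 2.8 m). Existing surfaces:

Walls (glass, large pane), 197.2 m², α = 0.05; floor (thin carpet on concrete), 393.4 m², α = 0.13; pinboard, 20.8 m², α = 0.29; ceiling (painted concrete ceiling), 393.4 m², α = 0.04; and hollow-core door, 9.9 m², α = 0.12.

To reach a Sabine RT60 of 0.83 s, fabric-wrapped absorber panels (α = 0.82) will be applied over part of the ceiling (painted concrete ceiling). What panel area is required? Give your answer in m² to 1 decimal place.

166.3

A₁ = Σ Sᵢαᵢ = 197.2*0.05 + 393.4*0.13 + 20.8*0.29 + 393.4*0.04 + 9.9*0.12 = 83.958 sabins.
Required A₂ = 0.161·1101.576/0.83 = 213.679 sabins.
Absorption to add: 213.679 − 83.958 = 129.721 sabins.
Net gain per m²: Δα = 0.82 − 0.04 = 0.78.
Panel area = 129.721 / 0.78 = 166.3 m².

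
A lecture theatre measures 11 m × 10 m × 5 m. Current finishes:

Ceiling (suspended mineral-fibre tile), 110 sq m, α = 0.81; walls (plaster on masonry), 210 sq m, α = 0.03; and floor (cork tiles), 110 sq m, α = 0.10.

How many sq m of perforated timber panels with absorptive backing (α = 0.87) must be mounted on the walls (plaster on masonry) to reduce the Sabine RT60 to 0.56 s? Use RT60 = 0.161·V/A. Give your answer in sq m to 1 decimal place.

A₁ = Σ Sᵢαᵢ = 110·0.81 + 210·0.03 + 110·0.10 = 106.400 sabins.
Required A₂ = 0.161·550/0.56 = 158.125 sabins.
Absorption to add: 158.125 − 106.400 = 51.725 sabins.
Each sq m of panel replacing the walls (plaster on masonry) adds (0.87 − 0.03) = 0.84 sabins.
Area = ΔA/Δα = 51.725/0.84 = 61.6 sq m.

61.6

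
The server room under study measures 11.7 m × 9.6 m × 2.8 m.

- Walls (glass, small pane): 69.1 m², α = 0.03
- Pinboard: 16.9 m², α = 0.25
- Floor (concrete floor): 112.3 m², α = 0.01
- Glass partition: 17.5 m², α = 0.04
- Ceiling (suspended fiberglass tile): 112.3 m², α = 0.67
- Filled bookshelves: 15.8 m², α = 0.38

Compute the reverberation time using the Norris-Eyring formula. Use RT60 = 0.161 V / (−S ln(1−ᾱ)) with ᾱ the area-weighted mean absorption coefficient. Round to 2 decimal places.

0.49 s

S = Σ Sᵢ = 343.9 m².
Absorption A = 69.1·0.03 + 16.9·0.25 + 112.3·0.01 + 17.5·0.04 + 112.3·0.67 + 15.8·0.38 = 89.366 sabins.
Mean coefficient ᾱ = A/S = 0.2599.
−S·ln(1−ᾱ) = −343.9 × ln(1 − 0.2599) = 103.504.
V = 11.7 × 9.6 × 2.8 = 314.496 m³.
RT60 = 0.161 × 314.496 / 103.504 = 0.49 s.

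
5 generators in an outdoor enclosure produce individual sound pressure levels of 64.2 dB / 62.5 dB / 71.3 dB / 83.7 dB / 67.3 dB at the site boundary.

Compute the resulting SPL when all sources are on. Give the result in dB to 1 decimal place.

Σ 10^(Lᵢ/10) = 2.577e+08.
Combined level = 10 log₁₀(2.577e+08) = 84.1 dB.

84.1 dB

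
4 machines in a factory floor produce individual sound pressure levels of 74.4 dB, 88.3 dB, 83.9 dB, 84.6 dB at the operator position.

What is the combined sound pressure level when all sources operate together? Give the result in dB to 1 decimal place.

Sum in the linear (power) domain: Σ 10^(Lᵢ/10) = 10^(74.4/10) + 10^(88.3/10) + 10^(83.9/10) + 10^(84.6/10) = 1.237e+09.
Combined level = 10 log₁₀(1.237e+09) = 90.9 dB.

90.9 dB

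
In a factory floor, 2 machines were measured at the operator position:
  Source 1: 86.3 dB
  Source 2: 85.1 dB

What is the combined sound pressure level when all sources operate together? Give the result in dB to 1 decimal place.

Converting to relative power and adding: 10^(86.3/10) + 10^(85.1/10) = 7.502e+08.
Combined level = 10 log₁₀(7.502e+08) = 88.8 dB.

88.8 dB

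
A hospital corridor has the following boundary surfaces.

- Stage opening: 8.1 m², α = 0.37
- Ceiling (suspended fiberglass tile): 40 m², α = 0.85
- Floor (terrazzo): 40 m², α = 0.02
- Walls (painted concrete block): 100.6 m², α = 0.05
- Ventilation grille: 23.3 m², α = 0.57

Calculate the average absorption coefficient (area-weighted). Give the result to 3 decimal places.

0.265

S = Σ Sᵢ = 8.1 + 40 + 40 + 100.6 + 23.3 = 212.0 m².
Weighted sum Σ Sα = 56.108.
ᾱ = 56.108 / 212.0 = 0.265.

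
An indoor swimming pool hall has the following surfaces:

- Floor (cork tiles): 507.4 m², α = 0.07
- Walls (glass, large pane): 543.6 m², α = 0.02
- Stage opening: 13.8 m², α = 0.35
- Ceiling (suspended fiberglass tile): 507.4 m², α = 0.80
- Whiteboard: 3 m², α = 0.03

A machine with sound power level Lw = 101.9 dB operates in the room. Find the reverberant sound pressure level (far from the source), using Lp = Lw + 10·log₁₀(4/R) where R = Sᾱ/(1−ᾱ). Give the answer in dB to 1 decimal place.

A = 457.230 sabins; S = 1575.2 m².
ᾱ = 0.2903, so room constant R = A/(1−ᾱ) = 644.258 m².
Lp = 101.9 + 10·log₁₀(4/644.258) = 101.9 + (-22.07) = 79.8 dB.

79.8 dB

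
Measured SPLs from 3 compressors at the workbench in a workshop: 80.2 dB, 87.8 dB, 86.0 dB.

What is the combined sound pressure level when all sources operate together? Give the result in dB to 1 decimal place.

90.4 dB

Converting to relative power and adding: 10^(80.2/10) + 10^(87.8/10) + 10^(86.0/10) = 1.105e+09.
L_total = 10·log₁₀(1.105e+09) = 90.4 dB.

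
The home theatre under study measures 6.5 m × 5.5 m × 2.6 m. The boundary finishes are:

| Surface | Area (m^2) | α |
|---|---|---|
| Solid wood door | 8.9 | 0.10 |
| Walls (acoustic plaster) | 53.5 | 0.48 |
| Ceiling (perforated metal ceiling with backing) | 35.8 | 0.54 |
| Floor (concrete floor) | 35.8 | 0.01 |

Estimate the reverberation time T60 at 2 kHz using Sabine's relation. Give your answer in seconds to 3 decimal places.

0.323 seconds

A = Σ Sᵢαᵢ = 8.9·0.10 + 53.5·0.48 + 35.8·0.54 + 35.8·0.01 = 46.260 sabins.
V = 6.5·5.5·2.6 = 92.95 m³.
Sabine: RT60 = 0.161 × 92.95 / 46.260 = 0.323 s.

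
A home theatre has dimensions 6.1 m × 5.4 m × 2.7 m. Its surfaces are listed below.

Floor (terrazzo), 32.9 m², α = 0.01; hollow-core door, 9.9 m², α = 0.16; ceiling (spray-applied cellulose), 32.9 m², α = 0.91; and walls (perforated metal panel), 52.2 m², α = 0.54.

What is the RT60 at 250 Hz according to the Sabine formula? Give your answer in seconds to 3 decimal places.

Total absorption A = 32.9×0.01 + 9.9×0.16 + 32.9×0.91 + 52.2×0.54
  = 0.329 + 1.584 + 29.939 + 28.188 = 60.040 m² sabins.
Volume V = 6.1 × 5.4 × 2.7 = 88.938 m³.
RT60 = 0.161 · V / A = 0.161 × 88.938 / 60.040 = 0.238 s.

0.238 seconds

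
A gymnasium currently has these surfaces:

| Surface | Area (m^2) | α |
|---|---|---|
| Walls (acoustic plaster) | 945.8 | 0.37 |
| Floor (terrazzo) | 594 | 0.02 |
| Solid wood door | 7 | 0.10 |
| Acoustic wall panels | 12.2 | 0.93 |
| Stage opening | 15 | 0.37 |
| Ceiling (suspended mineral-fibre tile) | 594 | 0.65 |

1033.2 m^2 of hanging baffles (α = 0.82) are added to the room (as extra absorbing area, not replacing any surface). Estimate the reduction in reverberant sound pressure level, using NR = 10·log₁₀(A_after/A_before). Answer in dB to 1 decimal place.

Total absorption A_before = 945.8·0.37 + 594·0.02 + 7·0.10 + 12.2·0.93 + 15·0.37 + 594·0.65
  = 349.946 + 11.880 + 0.700 + 11.346 + 5.550 + 386.100 = 765.522 m^2 sabins.
Treatment contributes 1033.2·0.82 = 847.224 sabins.
A_after = 765.522 + 847.224 = 1612.746 sabins.
NR = 10·log₁₀(1612.746/765.522) = 3.2 dB.

3.2 dB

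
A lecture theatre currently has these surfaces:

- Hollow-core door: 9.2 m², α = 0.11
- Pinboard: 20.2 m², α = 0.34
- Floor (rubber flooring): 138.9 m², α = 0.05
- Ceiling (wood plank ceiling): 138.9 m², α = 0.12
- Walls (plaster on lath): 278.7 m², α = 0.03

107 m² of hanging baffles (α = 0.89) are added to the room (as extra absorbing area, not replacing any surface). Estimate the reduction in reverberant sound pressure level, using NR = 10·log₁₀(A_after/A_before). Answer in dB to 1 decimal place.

Total absorption A_before = 9.2*0.11 + 20.2*0.34 + 138.9*0.05 + 138.9*0.12 + 278.7*0.03
  = 1.012 + 6.868 + 6.945 + 16.668 + 8.361 = 39.854 m² sabins.
Added absorption = 107 × 0.89 = 95.230 sabins.
A_after = 39.854 + 95.230 = 135.084 sabins.
Reduction = 10 log₁₀(A_after/A_before) = 10 log₁₀(3.3895) = 5.3 dB.

5.3 dB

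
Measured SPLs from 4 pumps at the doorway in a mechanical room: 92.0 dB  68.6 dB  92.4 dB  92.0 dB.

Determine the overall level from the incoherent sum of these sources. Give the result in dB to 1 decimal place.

Sum in the linear (power) domain: Σ 10^(Lᵢ/10) = 10^(92.0/10) + 10^(68.6/10) + 10^(92.4/10) + 10^(92.0/10) = 4.915e+09.
L_total = 10·log₁₀(4.915e+09) = 96.9 dB.

96.9 dB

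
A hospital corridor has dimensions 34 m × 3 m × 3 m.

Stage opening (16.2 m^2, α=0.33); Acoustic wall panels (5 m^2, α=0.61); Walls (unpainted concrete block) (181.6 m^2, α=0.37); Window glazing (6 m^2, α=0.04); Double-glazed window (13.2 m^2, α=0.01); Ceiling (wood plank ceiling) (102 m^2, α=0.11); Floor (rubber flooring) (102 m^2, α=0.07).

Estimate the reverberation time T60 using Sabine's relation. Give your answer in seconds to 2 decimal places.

Equivalent absorption area: A = 16.2*0.33 + 5*0.61 + 181.6*0.37 + 6*0.04 + 13.2*0.01 + 102*0.11 + 102*0.07 = 94.320 m^2.
Room volume: 306 m³.
Sabine: RT60 = 0.161 × 306 / 94.320 = 0.52 s.

0.52 s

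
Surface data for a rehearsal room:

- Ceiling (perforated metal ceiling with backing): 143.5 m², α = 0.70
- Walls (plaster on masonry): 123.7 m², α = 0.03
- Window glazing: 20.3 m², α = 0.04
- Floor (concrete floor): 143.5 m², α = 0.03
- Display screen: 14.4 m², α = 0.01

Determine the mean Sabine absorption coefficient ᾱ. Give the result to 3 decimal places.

0.246

Total surface area S = 445.4 m².
Weighted sum Σ Sα = 109.422.
ᾱ = 109.422 / 445.4 = 0.246.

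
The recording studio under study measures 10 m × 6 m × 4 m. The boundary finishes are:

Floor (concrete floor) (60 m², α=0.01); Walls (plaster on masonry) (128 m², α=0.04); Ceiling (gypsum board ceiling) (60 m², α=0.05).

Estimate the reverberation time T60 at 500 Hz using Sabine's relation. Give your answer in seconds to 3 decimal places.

4.431 seconds

A = Σ Sᵢαᵢ = 60*0.01 + 128*0.04 + 60*0.05 = 8.720 sabins.
Volume V = 10 × 6 × 4 = 240 m³.
T = 0.161 V/A = 0.161·240/8.720 = 4.431 s.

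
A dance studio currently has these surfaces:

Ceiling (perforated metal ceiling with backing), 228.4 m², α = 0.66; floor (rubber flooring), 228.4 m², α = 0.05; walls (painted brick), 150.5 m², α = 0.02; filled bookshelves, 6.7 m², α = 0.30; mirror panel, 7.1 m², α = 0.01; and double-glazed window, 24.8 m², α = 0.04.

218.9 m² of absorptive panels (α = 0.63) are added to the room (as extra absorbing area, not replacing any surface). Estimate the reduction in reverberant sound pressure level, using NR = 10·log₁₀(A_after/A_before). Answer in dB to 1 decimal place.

Equivalent absorption area: A_before = 228.4×0.66 + 228.4×0.05 + 150.5×0.02 + 6.7×0.30 + 7.1×0.01 + 24.8×0.04 = 168.247 m².
Added absorption = 218.9 × 0.63 = 137.907 sabins.
New total A_after = 306.154 sabins.
NR = 10·log₁₀(306.154/168.247) = 2.6 dB.

2.6 dB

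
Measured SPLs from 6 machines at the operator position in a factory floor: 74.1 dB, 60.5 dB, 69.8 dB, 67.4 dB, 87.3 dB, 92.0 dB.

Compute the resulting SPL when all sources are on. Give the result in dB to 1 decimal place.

Converting to relative power and adding: 10^(74.1/10) + 10^(60.5/10) + 10^(69.8/10) + 10^(67.4/10) + 10^(87.3/10) + 10^(92.0/10) = 2.164e+09.
Back to dB: 10·log₁₀ Σ = 93.4 dB.

93.4 dB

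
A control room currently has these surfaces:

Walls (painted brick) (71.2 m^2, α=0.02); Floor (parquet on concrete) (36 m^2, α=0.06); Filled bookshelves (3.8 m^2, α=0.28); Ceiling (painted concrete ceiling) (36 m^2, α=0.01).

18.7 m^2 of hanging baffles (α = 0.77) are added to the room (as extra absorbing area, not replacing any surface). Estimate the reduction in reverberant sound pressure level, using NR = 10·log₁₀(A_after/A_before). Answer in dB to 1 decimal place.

Equivalent absorption area: A_before = 71.2×0.02 + 36×0.06 + 3.8×0.28 + 36×0.01 = 5.008 m^2.
Treatment contributes 18.7·0.77 = 14.399 sabins.
A_after = 5.008 + 14.399 = 19.407 sabins.
NR = 10·log₁₀(19.407/5.008) = 5.9 dB.

5.9 dB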